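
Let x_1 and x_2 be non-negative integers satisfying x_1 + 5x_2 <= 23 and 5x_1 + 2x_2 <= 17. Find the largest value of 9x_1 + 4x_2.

(x_1,x_2)=(3,1): 1·3+5·1=8≤23, 5·3+2·1=17≤17, objective 31.
(x_1,x_2)=(2,3): 1·2+5·3=17≤23, 5·2+2·3=16≤17, objective 30.
(x_1,x_2)=(3,0): 1·3+5·0=3≤23, 5·3+2·0=15≤17, objective 27.
The best lattice point is (3,1), giving 31.

31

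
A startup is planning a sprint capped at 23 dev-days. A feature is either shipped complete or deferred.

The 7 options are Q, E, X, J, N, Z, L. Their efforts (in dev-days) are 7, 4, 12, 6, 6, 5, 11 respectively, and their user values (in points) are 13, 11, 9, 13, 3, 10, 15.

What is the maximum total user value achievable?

47

Treat it as a binary knapsack problem.
Allowing fractional choices, the relaxed optimum would be about 48.4, but features are indivisible.
Q + E + J + N: effort 7 + 4 + 6 + 6 = 23 ≤ 23, user value 13 + 11 + 13 + 3 = 40.
Q + E + J + Z: effort 7 + 4 + 6 + 5 = 22 ≤ 23, user value 13 + 11 + 13 + 10 = 47.
Best is Q, E, J, and Z with total user value 47.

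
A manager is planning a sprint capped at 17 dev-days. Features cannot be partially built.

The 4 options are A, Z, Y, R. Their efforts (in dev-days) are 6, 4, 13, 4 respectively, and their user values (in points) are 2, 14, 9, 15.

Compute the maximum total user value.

31

Take A, Z, and R: effort 6 + 4 + 4 = 14 ≤ 17, user value 2 + 14 + 15 = 31.
No other feasible combination does better.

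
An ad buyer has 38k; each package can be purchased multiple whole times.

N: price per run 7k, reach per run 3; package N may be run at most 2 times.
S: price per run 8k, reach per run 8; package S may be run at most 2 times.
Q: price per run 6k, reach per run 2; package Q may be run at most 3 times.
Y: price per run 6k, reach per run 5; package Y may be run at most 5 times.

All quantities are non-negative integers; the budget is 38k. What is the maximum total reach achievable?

33

S has the best ratio (8/8); taking only S gives at most 2×8 = 16 (stopped by the supply cap of 2).
Mixing does better — 1×S and 5×Y: price 38 ≤ 38, reach 1·8 + 5·5 = 33.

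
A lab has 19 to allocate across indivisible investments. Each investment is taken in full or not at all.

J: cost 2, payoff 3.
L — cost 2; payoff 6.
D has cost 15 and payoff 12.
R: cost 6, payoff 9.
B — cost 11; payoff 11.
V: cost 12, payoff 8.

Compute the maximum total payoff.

26

Allowing fractional choices, the relaxed optimum would be about 27.0, but investments are indivisible.
J + R + B: cost 2 + 6 + 11 = 19 ≤ 19, payoff 3 + 9 + 11 = 23.
L + R + B: cost 2 + 6 + 11 = 19 ≤ 19, payoff 6 + 9 + 11 = 26.
Best is L, R, and B with total payoff 26.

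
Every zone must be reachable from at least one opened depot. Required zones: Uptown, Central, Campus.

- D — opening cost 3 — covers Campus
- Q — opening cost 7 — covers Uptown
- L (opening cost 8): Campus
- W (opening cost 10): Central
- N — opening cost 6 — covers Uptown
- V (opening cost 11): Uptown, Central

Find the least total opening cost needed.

Choose D and V: together they cover Uptown, Central, Campus — every zone.
Total opening cost: 3 + 11 = 14.
No cover costs less than 14.

14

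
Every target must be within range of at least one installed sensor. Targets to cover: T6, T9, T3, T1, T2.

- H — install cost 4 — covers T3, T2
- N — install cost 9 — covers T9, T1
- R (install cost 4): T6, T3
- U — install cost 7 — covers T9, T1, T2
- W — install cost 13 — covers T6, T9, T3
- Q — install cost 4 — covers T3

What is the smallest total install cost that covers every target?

The greedy cost-per-new-target heuristic would pick H, U, and R for 15, but a cheaper cover exists.
Choose R and U: together they cover T6, T9, T3, T1, T2 — every target.
Total install cost: 4 + 7 = 11.
No cover costs less than 11.

11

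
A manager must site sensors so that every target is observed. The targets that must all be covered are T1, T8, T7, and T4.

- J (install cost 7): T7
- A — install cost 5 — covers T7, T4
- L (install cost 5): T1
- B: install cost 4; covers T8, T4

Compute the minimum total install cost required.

14

Choose A, L, and B: together they cover T1, T8, T7, T4 — every target.
Total install cost: 5 + 5 + 4 = 14.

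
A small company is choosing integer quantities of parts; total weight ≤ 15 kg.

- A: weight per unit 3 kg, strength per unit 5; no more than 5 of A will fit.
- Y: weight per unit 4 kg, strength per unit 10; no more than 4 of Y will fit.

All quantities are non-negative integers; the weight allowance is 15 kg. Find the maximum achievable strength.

35

3×Y: weight 12 ≤ 15, strength 3·10 = 30.
1×A and 3×Y: weight 15 ≤ 15, strength 1·5 + 3·10 = 35.
Best is 35.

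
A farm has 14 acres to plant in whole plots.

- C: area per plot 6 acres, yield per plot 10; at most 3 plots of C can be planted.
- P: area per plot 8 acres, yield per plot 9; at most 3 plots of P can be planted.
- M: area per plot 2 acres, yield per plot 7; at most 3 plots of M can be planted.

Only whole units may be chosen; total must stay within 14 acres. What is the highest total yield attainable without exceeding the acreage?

31

1×P and 3×M: area 14 ≤ 14, yield 1·9 + 3·7 = 30.
1×C and 3×M: area 12 ≤ 14, yield 1·10 + 3·7 = 31.
Best is 31.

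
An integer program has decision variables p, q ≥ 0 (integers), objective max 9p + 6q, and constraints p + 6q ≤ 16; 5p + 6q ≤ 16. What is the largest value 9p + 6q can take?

27

The continuous relaxation peaks at (3.2, 0) with value 28.80; rounding to a feasible lattice point costs some objective.
(p,q)=(3,0): 1·3+6·0=3≤16, 5·3+6·0=15≤16, objective 27.
(p,q)=(2,1): 1·2+6·1=8≤16, 5·2+6·1=16≤16, objective 24.
(p,q)=(2,0): 1·2+6·0=2≤16, 5·2+6·0=10≤16, objective 18.
Maximum is 27 at (p,q)=(3,0).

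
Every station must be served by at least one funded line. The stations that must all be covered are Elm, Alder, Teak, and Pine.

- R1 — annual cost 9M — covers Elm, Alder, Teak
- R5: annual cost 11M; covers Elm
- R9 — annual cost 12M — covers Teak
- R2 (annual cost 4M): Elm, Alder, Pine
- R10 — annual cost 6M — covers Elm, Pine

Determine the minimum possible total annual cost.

Choose R1 and R2: together they cover Elm, Alder, Teak, Pine — every station.
Total annual cost: 9 + 4 = 13.
No cover costs less than 13.

13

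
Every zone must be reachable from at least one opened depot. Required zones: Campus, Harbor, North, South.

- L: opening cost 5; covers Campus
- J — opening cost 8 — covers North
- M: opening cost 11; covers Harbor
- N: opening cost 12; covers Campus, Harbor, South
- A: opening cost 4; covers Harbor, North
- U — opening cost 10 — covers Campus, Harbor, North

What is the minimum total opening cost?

16

The greedy cost-per-new-zone heuristic would pick A, L, and N for 21, but a cheaper cover exists.
Choose N and A: together they cover Campus, Harbor, North, South — every zone.
Total opening cost: 12 + 4 = 16.
No cover costs less than 16.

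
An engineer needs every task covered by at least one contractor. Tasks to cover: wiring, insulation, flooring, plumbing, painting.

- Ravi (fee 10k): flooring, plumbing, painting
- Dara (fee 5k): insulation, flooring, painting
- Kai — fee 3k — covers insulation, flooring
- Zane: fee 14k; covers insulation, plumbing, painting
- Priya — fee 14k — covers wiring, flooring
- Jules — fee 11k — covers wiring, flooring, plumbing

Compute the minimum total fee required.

16

The greedy cost-per-new-task heuristic would pick Kai, Ravi, and Jules for 24, but a cheaper cover exists.
Choose Dara and Jules: together they cover wiring, insulation, flooring, plumbing, painting — every task.
Total fee: 5 + 11 = 16.
No cover costs less than 16.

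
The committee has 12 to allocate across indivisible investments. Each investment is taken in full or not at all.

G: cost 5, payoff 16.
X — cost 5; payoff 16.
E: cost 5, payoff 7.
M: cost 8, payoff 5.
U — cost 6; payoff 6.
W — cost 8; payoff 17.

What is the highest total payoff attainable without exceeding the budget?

32

G + E: cost 5 + 5 = 10 ≤ 12, payoff 16 + 7 = 23.
G + X: cost 5 + 5 = 10 ≤ 12, payoff 16 + 16 = 32.
X + E: cost 5 + 5 = 10 ≤ 12, payoff 16 + 7 = 23.
Best is G and X with total payoff 32.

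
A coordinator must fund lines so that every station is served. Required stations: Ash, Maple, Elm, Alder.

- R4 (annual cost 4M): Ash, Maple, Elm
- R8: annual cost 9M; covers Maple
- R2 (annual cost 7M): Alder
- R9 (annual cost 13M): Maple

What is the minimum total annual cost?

11

Choose R4 and R2: together they cover Ash, Maple, Elm, Alder — every station.
Total annual cost: 4 + 7 = 11.
No cover costs less than 11.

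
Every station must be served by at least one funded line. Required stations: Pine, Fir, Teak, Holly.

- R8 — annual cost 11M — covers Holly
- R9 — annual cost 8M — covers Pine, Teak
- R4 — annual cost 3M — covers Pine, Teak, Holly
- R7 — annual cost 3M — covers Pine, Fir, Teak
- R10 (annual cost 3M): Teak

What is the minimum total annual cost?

Choose R4 and R7: together they cover Pine, Fir, Teak, Holly — every station.
Total annual cost: 3 + 3 = 6.
No cover costs less than 6.

6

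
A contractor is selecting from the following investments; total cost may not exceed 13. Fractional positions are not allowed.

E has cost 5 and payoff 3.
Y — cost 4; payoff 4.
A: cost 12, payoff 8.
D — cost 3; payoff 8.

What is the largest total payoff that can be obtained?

This is a 0-1 knapsack instance.
E + Y + D: cost 5 + 4 + 3 = 12 ≤ 13, payoff 3 + 4 + 8 = 15.
E + D: cost 5 + 3 = 8 ≤ 13, payoff 3 + 8 = 11.
Y + D: cost 4 + 3 = 7 ≤ 13, payoff 4 + 8 = 12.
Best is E, Y, and D with total payoff 15.

15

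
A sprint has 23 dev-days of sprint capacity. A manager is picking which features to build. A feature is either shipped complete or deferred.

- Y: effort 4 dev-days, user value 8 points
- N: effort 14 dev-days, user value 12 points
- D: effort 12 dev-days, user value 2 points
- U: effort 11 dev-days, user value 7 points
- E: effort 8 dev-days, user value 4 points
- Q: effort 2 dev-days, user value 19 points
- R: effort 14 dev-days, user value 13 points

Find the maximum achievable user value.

40

This is an integer program with binary decision variables.
Allowing fractional choices, the relaxed optimum would be about 42.6, but features are indivisible.
Y + N + Q: effort 4 + 14 + 2 = 20 ≤ 23, user value 8 + 12 + 19 = 39.
Y + Q + R: effort 4 + 2 + 14 = 20 ≤ 23, user value 8 + 19 + 13 = 40.
Best is Y, Q, and R with total user value 40.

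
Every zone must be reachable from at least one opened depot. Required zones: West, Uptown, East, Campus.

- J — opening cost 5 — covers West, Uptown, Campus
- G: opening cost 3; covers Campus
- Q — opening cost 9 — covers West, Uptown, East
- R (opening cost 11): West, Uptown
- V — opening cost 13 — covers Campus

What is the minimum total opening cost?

12

The greedy cost-per-new-zone heuristic would pick J and Q for 14, but a cheaper cover exists.
Choose G and Q: together they cover West, Uptown, East, Campus — every zone.
Total opening cost: 3 + 9 = 12.
No cover costs less than 12.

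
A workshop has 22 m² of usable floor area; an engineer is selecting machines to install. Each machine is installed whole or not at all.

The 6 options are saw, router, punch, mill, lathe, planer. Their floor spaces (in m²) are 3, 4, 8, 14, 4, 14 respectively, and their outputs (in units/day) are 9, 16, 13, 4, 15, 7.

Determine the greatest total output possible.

saw + router + punch + lathe: floor space 3 + 4 + 8 + 4 = 19 ≤ 22, output 9 + 16 + 13 + 15 = 53.
router + punch + lathe: floor space 4 + 8 + 4 = 16 ≤ 22, output 16 + 13 + 15 = 44.
saw + router + lathe: floor space 3 + 4 + 4 = 11 ≤ 22, output 9 + 16 + 15 = 40.
Best is saw, router, punch, and lathe with total output 53.

53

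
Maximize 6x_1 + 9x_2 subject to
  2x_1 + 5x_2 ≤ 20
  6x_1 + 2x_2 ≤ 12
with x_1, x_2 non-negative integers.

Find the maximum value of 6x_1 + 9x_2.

36

The continuous relaxation peaks at (0.769, 3.69) with value 37.85; rounding to a feasible lattice point costs some objective.
(x_1,x_2)=(0,4): 2·0+5·4=20≤20, 6·0+2·4=8≤12, objective 36.
(x_1,x_2)=(1,3): 2·1+5·3=17≤20, 6·1+2·3=12≤12, objective 33.
(x_1,x_2)=(0,3): 2·0+5·3=15≤20, 6·0+2·3=6≤12, objective 27.
No feasible integer point exceeds 36.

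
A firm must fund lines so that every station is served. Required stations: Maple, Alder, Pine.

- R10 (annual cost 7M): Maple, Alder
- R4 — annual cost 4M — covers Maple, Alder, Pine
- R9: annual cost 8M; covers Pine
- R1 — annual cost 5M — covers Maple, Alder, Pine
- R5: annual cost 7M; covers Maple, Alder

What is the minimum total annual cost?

4

R4 alone covers Maple, Alder, Pine — every station.
Total annual cost: 4.
No cover costs less than 4.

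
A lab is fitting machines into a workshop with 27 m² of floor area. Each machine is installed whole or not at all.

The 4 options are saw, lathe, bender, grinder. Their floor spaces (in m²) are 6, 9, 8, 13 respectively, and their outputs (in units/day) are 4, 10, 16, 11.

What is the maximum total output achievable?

Allowing fractional choices, the relaxed optimum would be about 34.5, but machines are indivisible.
bender + grinder: floor space 8 + 13 = 21 ≤ 27, output 16 + 11 = 27.
saw + bender + grinder: floor space 6 + 8 + 13 = 27 ≤ 27, output 4 + 16 + 11 = 31.
saw + lathe + bender: floor space 6 + 9 + 8 = 23 ≤ 27, output 4 + 10 + 16 = 30.
Best is saw, bender, and grinder with total output 31.

31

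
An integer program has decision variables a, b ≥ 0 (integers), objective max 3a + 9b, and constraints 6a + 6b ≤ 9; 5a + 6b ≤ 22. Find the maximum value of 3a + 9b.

9

(a,b)=(0,1): 6·0+6·1=6≤9, 5·0+6·1=6≤22, objective 9.
(a,b)=(1,0): 6·1+6·0=6≤9, 5·1+6·0=5≤22, objective 3.
(a,b)=(0,0): 6·0+6·0=0≤9, 5·0+6·0=0≤22, objective 0.
No feasible integer point exceeds 9.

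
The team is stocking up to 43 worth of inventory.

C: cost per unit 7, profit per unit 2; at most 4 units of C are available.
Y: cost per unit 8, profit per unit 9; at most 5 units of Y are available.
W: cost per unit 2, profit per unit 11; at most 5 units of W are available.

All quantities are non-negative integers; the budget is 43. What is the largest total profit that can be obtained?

91

Take 4×Y and 5×W: cost 42 ≤ 43, profit 4·9 + 5·11 = 91.
W has the best ratio (11/2) and is taken to its limit of 5; remaining capacity is filled optimally with the others.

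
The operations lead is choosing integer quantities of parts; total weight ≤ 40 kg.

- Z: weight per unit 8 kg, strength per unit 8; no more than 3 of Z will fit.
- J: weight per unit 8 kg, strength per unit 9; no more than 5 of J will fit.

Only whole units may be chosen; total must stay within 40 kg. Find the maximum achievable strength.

1×Z and 4×J: weight 40 ≤ 40, strength 1·8 + 4·9 = 44.
5×J: weight 40 ≤ 40, strength 5·9 = 45.
Best is 45.

45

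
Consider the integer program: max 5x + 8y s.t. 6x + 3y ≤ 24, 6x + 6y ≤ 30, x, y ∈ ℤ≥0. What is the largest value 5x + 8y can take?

40

(x,y)=(0,5): 6·0+3·5=15≤24, 6·0+6·5=30≤30, objective 40.
(x,y)=(1,4): 6·1+3·4=18≤24, 6·1+6·4=30≤30, objective 37.
Maximum is 40 at (x,y)=(0,5).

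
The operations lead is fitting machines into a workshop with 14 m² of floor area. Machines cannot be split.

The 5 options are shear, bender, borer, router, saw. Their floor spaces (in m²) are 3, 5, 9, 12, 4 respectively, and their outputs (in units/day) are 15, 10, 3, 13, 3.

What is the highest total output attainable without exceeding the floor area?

Take shear, bender, and saw: floor space 3 + 5 + 4 = 12 ≤ 14, output 15 + 10 + 3 = 28.
No other feasible combination does better.

28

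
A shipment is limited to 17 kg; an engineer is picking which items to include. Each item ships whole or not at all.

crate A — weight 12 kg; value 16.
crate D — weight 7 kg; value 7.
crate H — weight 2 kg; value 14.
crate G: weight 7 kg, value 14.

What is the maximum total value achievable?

Allowing fractional choices, the relaxed optimum would be about 38.7, but items are indivisible.
crate A + crate H: weight 12 + 2 = 14 ≤ 17, value 16 + 14 = 30.
crate D + crate H + crate G: weight 7 + 2 + 7 = 16 ≤ 17, value 7 + 14 + 14 = 35.
crate H + crate G: weight 2 + 7 = 9 ≤ 17, value 14 + 14 = 28.
Best is crate D, crate H, and crate G with total value 35.

35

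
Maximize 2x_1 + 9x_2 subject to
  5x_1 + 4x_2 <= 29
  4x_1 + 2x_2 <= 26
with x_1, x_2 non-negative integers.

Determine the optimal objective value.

(x_1,x_2)=(0,7): 5·0+4·7=28≤29, 4·0+2·7=14≤26, objective 63.
(x_1,x_2)=(1,6): 5·1+4·6=29≤29, 4·1+2·6=16≤26, objective 56.
(x_1,x_2)=(0,6): 5·0+4·6=24≤29, 4·0+2·6=12≤26, objective 54.
No feasible integer point exceeds 63.

63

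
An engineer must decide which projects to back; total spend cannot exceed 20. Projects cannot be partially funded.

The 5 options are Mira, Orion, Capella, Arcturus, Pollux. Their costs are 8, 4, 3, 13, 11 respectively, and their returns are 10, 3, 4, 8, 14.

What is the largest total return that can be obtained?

Treat it as a binary knapsack problem.
Allowing fractional choices, the relaxed optimum would be about 25.5, but projects are indivisible.
Orion + Capella + Pollux: cost 4 + 3 + 11 = 18 ≤ 20, return 3 + 4 + 14 = 21.
Mira + Pollux: cost 8 + 11 = 19 ≤ 20, return 10 + 14 = 24.
Best is Mira and Pollux with total return 24.

24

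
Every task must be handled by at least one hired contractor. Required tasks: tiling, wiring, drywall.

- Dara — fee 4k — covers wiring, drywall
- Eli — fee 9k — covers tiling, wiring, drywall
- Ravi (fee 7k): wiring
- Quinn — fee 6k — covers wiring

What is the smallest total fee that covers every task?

9

Eli alone covers tiling, wiring, drywall — every task.
Total fee: 9.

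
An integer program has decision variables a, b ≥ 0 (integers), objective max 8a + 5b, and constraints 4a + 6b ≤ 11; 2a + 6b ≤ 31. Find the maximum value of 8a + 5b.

Relaxing integrality, the LP optimum is 22.00 at (a,b) = (2.75, 0), which is not an integer point.
(a,b)=(2,0): 4·2+6·0=8≤11, 2·2+6·0=4≤31, objective 16.
(a,b)=(1,1): 4·1+6·1=10≤11, 2·1+6·1=8≤31, objective 13.
(a,b)=(1,0): 4·1+6·0=4≤11, 2·1+6·0=2≤31, objective 8.
No feasible integer point exceeds 16.

16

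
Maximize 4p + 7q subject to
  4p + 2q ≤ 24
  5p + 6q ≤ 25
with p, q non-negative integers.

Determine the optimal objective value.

Relaxing integrality, the LP optimum is 29.17 at (p,q) = (0, 4.17), which is not an integer point.
(p,q)=(0,4): 4·0+2·4=8≤24, 5·0+6·4=24≤25, objective 28.
(p,q)=(1,3): 4·1+2·3=10≤24, 5·1+6·3=23≤25, objective 25.
Maximum is 28 at (p,q)=(0,4).

28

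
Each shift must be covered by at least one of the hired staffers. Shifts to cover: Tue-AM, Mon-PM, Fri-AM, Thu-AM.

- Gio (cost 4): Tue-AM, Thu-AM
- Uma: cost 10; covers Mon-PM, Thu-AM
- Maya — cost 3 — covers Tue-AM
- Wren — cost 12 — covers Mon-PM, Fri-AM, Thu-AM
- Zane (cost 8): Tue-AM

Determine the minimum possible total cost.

15

This is an integer covering problem.
Choose Maya and Wren: together they cover Tue-AM, Mon-PM, Fri-AM, Thu-AM — every shift.
Total cost: 3 + 12 = 15.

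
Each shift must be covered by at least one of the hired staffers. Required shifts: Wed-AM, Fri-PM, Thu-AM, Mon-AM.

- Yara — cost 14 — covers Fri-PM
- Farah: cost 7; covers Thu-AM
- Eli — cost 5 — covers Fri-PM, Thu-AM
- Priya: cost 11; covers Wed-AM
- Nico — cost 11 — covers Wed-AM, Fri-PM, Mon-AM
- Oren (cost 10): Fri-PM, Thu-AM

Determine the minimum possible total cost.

Choose Eli and Nico: together they cover Wed-AM, Fri-PM, Thu-AM, Mon-AM — every shift.
Total cost: 5 + 11 = 16.

16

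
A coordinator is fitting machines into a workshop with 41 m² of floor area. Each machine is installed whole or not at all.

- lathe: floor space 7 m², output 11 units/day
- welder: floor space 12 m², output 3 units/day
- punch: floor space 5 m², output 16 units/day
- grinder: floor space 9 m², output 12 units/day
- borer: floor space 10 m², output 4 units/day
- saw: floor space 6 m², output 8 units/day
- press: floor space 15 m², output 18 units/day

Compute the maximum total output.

57

Take lathe, punch, grinder, and press: floor space 7 + 5 + 9 + 15 = 36 ≤ 41, output 11 + 16 + 12 + 18 = 57.
No other feasible combination does better.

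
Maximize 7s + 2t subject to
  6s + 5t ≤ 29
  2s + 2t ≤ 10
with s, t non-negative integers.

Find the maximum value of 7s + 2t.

30

Relaxing integrality, the LP optimum is 33.83 at (s,t) = (4.83, 0), which is not an integer point.
(s,t)=(4,1): 6·4+5·1=29≤29, 2·4+2·1=10≤10, objective 30.
(s,t)=(4,0): 6·4+5·0=24≤29, 2·4+2·0=8≤10, objective 28.
(s,t)=(3,2): 6·3+5·2=28≤29, 2·3+2·2=10≤10, objective 25.
The best lattice point is (4,1), giving 30.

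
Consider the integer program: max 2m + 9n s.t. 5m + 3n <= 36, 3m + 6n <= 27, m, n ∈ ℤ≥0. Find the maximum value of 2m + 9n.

The continuous relaxation peaks at (0, 4.5) with value 40.50; rounding to a feasible lattice point costs some objective.
(m,n)=(1,4): 5·1+3·4=17≤36, 3·1+6·4=27≤27, objective 38.
(m,n)=(0,4): 5·0+3·4=12≤36, 3·0+6·4=24≤27, objective 36.
Maximum is 38 at (m,n)=(1,4).

38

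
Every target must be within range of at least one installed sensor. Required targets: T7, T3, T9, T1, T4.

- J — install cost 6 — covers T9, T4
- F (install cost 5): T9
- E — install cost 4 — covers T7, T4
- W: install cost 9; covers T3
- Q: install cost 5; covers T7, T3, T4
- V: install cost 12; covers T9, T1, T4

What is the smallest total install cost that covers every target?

The greedy cost-per-new-target heuristic would pick Q, F, and V for 22, but a cheaper cover exists.
Choose Q and V: together they cover T7, T3, T9, T1, T4 — every target.
Total install cost: 5 + 12 = 17.
No cover costs less than 17.

17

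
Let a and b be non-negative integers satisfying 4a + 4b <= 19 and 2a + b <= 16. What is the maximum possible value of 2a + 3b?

The continuous relaxation peaks at (0, 4.75) with value 14.25; rounding to a feasible lattice point costs some objective.
(a,b)=(0,4) is feasible, giving 12.
(a,b)=(1,3) is feasible, giving 11.
(a,b)=(0,3) is feasible, giving 9.
No feasible integer point exceeds 12.

12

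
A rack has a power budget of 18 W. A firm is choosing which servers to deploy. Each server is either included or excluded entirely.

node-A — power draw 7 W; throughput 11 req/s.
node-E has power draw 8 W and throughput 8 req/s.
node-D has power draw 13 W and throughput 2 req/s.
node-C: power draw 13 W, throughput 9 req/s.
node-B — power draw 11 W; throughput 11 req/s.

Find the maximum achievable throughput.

22

node-A + node-B: power draw 7 + 11 = 18 ≤ 18, throughput 11 + 11 = 22.
node-A + node-E: power draw 7 + 8 = 15 ≤ 18, throughput 11 + 8 = 19.
Best is node-A and node-B with total throughput 22.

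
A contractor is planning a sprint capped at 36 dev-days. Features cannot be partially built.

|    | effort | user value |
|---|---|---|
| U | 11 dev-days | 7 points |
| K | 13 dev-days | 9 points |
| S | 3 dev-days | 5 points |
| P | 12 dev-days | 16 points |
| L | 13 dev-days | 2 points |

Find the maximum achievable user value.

32

Take U, K, and P: effort 11 + 13 + 12 = 36 ≤ 36, user value 7 + 9 + 16 = 32.
No other feasible combination does better.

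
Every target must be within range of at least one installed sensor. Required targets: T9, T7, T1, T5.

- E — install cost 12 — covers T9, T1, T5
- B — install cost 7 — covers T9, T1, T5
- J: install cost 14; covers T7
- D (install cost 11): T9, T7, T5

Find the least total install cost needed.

Choose B and D: together they cover T9, T7, T1, T5 — every target.
Total install cost: 7 + 11 = 18.

18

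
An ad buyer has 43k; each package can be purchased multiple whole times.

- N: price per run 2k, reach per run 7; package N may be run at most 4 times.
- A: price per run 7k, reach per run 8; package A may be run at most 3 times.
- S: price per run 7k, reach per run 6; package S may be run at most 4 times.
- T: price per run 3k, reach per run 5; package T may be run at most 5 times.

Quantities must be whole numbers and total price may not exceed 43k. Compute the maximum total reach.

This is a bounded integer knapsack.
Take 4×N, 3×A, and 4×T: price 41 ≤ 43, reach 4·7 + 3·8 + 4·5 = 72.
N has the best ratio (7/2) and is taken to its limit of 4; remaining capacity is filled optimally with the others.

72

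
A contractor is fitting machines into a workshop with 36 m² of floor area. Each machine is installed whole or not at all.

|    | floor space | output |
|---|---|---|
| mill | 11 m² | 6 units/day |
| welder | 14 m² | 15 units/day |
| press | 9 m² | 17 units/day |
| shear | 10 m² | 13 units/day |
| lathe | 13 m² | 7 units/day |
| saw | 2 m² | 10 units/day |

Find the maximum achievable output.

55

Allowing fractional choices, the relaxed optimum would be about 55.5, but machines are indivisible.
welder + press + shear + saw: floor space 14 + 9 + 10 + 2 = 35 ≤ 36, output 15 + 17 + 13 + 10 = 55.
press + shear + lathe + saw: floor space 9 + 10 + 13 + 2 = 34 ≤ 36, output 17 + 13 + 7 + 10 = 47.
mill + welder + press + saw: floor space 11 + 14 + 9 + 2 = 36 ≤ 36, output 6 + 15 + 17 + 10 = 48.
Best is welder, press, shear, and saw with total output 55.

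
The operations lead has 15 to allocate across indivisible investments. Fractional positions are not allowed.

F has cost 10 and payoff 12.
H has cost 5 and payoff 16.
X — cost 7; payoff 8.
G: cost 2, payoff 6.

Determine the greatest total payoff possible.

30

Treat it as a binary knapsack problem.
Take H, X, and G: cost 5 + 7 + 2 = 14 ≤ 15, payoff 16 + 8 + 6 = 30.
No other feasible combination does better.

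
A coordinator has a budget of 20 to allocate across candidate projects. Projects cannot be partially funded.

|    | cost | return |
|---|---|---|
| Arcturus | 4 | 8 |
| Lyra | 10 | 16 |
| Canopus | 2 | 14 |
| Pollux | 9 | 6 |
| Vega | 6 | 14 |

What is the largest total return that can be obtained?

Lyra + Canopus + Vega: cost 10 + 2 + 6 = 18 ≤ 20, return 16 + 14 + 14 = 44.
Arcturus + Lyra + Canopus: cost 4 + 10 + 2 = 16 ≤ 20, return 8 + 16 + 14 = 38.
Best is Lyra, Canopus, and Vega with total return 44.

44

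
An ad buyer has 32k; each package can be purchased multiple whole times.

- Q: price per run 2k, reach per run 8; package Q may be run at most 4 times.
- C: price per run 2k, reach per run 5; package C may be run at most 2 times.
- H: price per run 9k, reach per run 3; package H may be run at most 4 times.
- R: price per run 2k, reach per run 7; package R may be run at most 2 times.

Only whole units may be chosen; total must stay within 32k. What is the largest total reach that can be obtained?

59

4×Q, 2×C, 1×H, and 2×R: price 25 ≤ 32, reach 4·8 + 2·5 + 1·3 + 2·7 = 59.
4×Q, 1×C, 2×H, and 2×R: price 32 ≤ 32, reach 4·8 + 1·5 + 2·3 + 2·7 = 57.
Best is 59.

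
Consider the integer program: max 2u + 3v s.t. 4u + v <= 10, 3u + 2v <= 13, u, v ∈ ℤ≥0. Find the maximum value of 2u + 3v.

18

(u,v)=(0,6): 4·0+1·6=6≤10, 3·0+2·6=12≤13, objective 18.
(u,v)=(1,5): 4·1+1·5=9≤10, 3·1+2·5=13≤13, objective 17.
(u,v)=(0,5): 4·0+1·5=5≤10, 3·0+2·5=10≤13, objective 15.
The best lattice point is (0,6), giving 18.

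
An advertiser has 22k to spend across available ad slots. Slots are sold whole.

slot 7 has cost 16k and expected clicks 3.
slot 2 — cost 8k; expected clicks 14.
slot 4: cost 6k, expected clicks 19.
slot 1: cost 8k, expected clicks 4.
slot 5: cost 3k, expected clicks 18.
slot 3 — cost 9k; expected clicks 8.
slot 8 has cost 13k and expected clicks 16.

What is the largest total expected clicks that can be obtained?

53

Take slot 4, slot 5, and slot 8: cost 6 + 3 + 13 = 22 ≤ 22, expected clicks 19 + 18 + 16 = 53.
No other feasible combination does better.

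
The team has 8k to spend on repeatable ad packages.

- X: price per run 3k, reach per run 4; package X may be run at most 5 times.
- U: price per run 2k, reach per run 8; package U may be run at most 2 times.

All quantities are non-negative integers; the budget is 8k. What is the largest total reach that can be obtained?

20

Take 1×X and 2×U: price 7 ≤ 8, reach 1·4 + 2·8 = 20.
U has the best ratio (8/2) and is taken to its limit of 2; remaining capacity is filled optimally with the others.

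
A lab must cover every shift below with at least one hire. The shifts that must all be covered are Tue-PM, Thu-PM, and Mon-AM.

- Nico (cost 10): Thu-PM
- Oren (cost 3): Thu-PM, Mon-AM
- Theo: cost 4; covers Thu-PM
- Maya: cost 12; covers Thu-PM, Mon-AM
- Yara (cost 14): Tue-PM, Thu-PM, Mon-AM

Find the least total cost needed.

The greedy cost-per-new-shift heuristic would pick Oren and Yara for 17, but a cheaper cover exists.
Yara alone covers Tue-PM, Thu-PM, Mon-AM — every shift.
Total cost: 14.
No cover costs less than 14.

14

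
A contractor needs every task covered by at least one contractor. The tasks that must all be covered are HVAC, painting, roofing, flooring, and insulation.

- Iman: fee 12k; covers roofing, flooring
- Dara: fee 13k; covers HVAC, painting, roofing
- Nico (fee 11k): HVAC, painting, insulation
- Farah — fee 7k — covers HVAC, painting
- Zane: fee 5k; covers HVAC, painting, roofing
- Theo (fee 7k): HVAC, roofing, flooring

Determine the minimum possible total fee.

18

The greedy cost-per-new-task heuristic would pick Zane, Theo, and Nico for 23, but a cheaper cover exists.
Choose Nico and Theo: together they cover HVAC, painting, roofing, flooring, insulation — every task.
Total fee: 11 + 7 = 18.
No cover costs less than 18.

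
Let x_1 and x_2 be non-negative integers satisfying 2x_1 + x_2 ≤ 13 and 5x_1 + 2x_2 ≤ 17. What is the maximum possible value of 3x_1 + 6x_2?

Relaxing integrality, the LP optimum is 51.00 at (x_1,x_2) = (0, 8.5), which is not an integer point.
(x_1,x_2)=(0,8): 2·0+1·8=8≤13, 5·0+2·8=16≤17, objective 48.
(x_1,x_2)=(0,7): 2·0+1·7=7≤13, 5·0+2·7=14≤17, objective 42.
Maximum is 48 at (x_1,x_2)=(0,8).

48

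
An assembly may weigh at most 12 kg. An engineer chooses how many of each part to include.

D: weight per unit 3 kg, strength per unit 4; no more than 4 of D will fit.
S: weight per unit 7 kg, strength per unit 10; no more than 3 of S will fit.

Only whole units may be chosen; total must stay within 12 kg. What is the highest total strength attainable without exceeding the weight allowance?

16

S has the best ratio (10/7); taking only S gives at most 1×10 = 10 (stopped by the weight limit).
Mixing does better — 4×D: weight 12 ≤ 12, strength 4·4 = 16.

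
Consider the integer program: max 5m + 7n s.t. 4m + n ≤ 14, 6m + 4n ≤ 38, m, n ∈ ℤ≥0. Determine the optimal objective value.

The continuous relaxation peaks at (0, 9.5) with value 66.50; rounding to a feasible lattice point costs some objective.
(m,n)=(0,9): 4·0+1·9=9≤14, 6·0+4·9=36≤38, objective 63.
(m,n)=(1,8): 4·1+1·8=12≤14, 6·1+4·8=38≤38, objective 61.
The best lattice point is (0,9), giving 63.

63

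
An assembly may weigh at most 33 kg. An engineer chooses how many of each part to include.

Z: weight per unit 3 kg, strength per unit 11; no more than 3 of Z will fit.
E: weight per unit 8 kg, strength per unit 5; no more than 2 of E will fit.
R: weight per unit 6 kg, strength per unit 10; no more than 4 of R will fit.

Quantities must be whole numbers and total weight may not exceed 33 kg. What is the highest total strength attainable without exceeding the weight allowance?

Z has the best ratio (11/3); taking only Z gives at most 3×11 = 33 (stopped by the supply cap of 3).
Mixing does better — 3×Z and 4×R: weight 33 ≤ 33, strength 3·11 + 4·10 = 73.

73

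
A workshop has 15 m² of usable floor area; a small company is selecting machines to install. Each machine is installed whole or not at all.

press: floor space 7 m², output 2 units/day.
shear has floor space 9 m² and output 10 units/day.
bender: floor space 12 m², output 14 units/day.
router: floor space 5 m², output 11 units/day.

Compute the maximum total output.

21

Treat it as a binary knapsack problem.
Allowing fractional choices, the relaxed optimum would be about 22.7, but machines are indivisible.
bender: floor space 12 ≤ 15, output 14.
shear + router: floor space 9 + 5 = 14 ≤ 15, output 10 + 11 = 21.
Best is shear and router with total output 21.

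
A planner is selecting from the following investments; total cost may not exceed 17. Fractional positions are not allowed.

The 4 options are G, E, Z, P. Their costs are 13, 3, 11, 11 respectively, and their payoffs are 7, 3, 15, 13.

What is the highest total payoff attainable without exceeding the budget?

18

This is an integer program with binary decision variables.
Z: cost 11 ≤ 17, payoff 15.
E + P: cost 3 + 11 = 14 ≤ 17, payoff 3 + 13 = 16.
E + Z: cost 3 + 11 = 14 ≤ 17, payoff 3 + 15 = 18.
Best is E and Z with total payoff 18.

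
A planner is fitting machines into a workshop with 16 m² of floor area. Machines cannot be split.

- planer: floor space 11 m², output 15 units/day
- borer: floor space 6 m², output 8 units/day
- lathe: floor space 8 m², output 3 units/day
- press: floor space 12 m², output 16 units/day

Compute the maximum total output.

Allowing fractional choices, the relaxed optimum would be about 21.7, but machines are indivisible.
planer: floor space 11 ≤ 16, output 15.
press: floor space 12 ≤ 16, output 16.
Best is press with total output 16.

16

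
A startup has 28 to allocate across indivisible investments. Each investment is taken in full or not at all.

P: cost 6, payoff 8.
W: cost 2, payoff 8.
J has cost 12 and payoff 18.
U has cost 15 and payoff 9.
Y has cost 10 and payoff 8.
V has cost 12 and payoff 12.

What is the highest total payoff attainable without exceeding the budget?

38

W + J + V: cost 2 + 12 + 12 = 26 ≤ 28, payoff 8 + 18 + 12 = 38.
P + W + J: cost 6 + 2 + 12 = 20 ≤ 28, payoff 8 + 8 + 18 = 34.
Best is W, J, and V with total payoff 38.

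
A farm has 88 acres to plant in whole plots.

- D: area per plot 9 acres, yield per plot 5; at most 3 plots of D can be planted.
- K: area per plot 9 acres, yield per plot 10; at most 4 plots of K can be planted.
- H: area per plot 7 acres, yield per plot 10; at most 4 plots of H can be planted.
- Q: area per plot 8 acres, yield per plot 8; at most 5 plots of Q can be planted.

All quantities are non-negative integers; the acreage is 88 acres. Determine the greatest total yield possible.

This is a bounded integer knapsack.
H has the best ratio (10/7); taking only H gives at most 4×10 = 40 (stopped by the supply cap of 4).
Mixing does better — 4×K, 4×H, and 3×Q: area 88 ≤ 88, yield 4·10 + 4·10 + 3·8 = 104.

104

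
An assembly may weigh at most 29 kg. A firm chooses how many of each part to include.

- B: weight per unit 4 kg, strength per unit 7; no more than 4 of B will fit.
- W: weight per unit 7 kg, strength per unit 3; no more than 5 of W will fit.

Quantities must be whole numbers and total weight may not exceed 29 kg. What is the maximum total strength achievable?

31

4×B and 1×W: weight 23 ≤ 29, strength 4·7 + 1·3 = 31.
4×B: weight 16 ≤ 29, strength 4·7 = 28.
Best is 31.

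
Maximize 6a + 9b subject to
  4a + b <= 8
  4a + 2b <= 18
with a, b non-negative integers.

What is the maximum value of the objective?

(a,b)=(0,8): 4·0+1·8=8≤8, 4·0+2·8=16≤18, objective 72.
(a,b)=(0,7): 4·0+1·7=7≤8, 4·0+2·7=14≤18, objective 63.
No feasible integer point exceeds 72.

72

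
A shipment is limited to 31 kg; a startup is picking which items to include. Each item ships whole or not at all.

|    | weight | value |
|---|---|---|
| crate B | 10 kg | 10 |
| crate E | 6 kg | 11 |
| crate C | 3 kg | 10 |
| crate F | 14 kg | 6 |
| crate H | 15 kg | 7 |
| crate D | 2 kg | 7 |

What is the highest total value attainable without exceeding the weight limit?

38

This is a 0-1 knapsack instance.
Take crate B, crate E, crate C, and crate D: weight 10 + 6 + 3 + 2 = 21 ≤ 31, value 10 + 11 + 10 + 7 = 38.
No other feasible combination does better.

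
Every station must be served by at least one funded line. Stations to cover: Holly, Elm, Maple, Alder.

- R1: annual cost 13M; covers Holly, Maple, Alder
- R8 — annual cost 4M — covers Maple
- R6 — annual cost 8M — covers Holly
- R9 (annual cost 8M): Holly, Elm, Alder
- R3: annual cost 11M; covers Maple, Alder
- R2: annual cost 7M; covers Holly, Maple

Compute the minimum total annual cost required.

12

Choose R8 and R9: together they cover Holly, Elm, Maple, Alder — every station.
Total annual cost: 4 + 8 = 12.
No cover costs less than 12.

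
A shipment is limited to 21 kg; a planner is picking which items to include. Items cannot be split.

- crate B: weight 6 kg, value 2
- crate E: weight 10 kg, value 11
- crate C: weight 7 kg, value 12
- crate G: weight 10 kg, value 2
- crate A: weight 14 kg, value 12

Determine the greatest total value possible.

Take crate C and crate A: weight 7 + 14 = 21 ≤ 21, value 12 + 12 = 24.
No other feasible combination does better.

24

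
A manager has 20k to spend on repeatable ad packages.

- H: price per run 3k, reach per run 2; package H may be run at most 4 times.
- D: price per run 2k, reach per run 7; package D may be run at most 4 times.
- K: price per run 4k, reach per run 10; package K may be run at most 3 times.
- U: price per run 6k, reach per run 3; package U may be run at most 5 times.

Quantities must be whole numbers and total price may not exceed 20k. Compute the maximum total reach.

58

Take 4×D and 3×K: price 20 ≤ 20, reach 4·7 + 3·10 = 58.
D has the best ratio (7/2) and is taken to its limit of 4; remaining capacity is filled optimally with the others.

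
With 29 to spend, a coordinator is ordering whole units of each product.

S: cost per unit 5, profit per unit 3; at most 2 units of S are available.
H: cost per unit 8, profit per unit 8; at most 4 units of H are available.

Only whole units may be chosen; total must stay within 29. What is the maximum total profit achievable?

1×S and 3×H: cost 29 ≤ 29, profit 1·3 + 3·8 = 27.
3×H: cost 24 ≤ 29, profit 3·8 = 24.
Best is 27.

27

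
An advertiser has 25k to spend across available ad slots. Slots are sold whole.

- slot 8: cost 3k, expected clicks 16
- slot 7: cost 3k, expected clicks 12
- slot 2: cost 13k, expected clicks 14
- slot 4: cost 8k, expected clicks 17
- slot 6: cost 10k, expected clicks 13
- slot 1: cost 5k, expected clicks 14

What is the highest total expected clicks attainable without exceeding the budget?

59

Allowing fractional choices, the relaxed optimum would be about 66.8, but ad slots are indivisible.
slot 8 + slot 7 + slot 4 + slot 1: cost 3 + 3 + 8 + 5 = 19 ≤ 25, expected clicks 16 + 12 + 17 + 14 = 59.
slot 8 + slot 7 + slot 2 + slot 1: cost 3 + 3 + 13 + 5 = 24 ≤ 25, expected clicks 16 + 12 + 14 + 14 = 56.
slot 8 + slot 7 + slot 4 + slot 6: cost 3 + 3 + 8 + 10 = 24 ≤ 25, expected clicks 16 + 12 + 17 + 13 = 58.
Best is slot 8, slot 7, slot 4, and slot 1 with total expected clicks 59.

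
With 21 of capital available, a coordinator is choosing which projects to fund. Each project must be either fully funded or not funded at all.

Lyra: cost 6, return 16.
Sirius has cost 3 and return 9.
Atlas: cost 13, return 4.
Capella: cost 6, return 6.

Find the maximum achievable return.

Allowing fractional choices, the relaxed optimum would be about 32.8, but projects are indivisible.
Lyra + Sirius: cost 6 + 3 = 9 ≤ 21, return 16 + 9 = 25.
Lyra + Sirius + Capella: cost 6 + 3 + 6 = 15 ≤ 21, return 16 + 9 + 6 = 31.
Best is Lyra, Sirius, and Capella with total return 31.

31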